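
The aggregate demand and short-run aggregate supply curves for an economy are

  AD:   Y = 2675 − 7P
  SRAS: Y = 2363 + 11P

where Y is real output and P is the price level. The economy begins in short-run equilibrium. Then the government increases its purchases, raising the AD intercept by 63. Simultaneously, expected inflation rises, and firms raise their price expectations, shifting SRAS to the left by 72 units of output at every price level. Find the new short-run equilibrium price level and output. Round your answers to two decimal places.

After both shocks: AD is Y = 2738 − 7P and SRAS is Y = 2291 + 11P.
Setting them equal: 447 = 18P, so P = 24.83.
Substituting into AD, Y = 2564.17.

P = 24.83, Y = 2564.17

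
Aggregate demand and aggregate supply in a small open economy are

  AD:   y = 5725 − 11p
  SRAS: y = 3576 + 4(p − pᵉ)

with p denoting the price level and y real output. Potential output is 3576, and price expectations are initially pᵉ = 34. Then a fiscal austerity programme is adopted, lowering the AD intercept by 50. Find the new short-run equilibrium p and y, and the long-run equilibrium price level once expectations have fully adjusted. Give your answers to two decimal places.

AD shifts left: new AD is y = 5675 − 11p. With pᵉ = 34, SRAS is y = 3440 + 4p.
Short run: 5675 − 11p = 3440 + 4p gives 2235 = 15p, so p = 149.00 and y = 5675 − 11p = 4036.00.
y = 4036.00 is above potential 3576; expectations adjust and SRAS shifts left until y = 3576.
Long run: on the new AD curve, 3576 = 5675 − 11p gives p = 190.82.

Short run: p = 149.00, y = 4036.00. Long run: p = 190.82.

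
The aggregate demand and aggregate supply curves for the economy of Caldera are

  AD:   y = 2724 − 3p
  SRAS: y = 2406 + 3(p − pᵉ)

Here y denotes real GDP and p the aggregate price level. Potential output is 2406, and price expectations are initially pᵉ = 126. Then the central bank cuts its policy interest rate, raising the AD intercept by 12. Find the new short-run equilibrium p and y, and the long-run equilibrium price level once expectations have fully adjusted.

AD shifts right: new AD is y = 2736 − 3p. With pᵉ = 126, SRAS is y = 2028 + 3p.
Short run: 2736 − 3p = 2028 + 3p gives 708 = 6p, so p = 118 and y = 2736 − 3·118 = 2382.
y = 2382 is below potential 2406; expectations adjust and SRAS shifts right until y = 2406.
Long run: on the new AD curve, 2406 = 2736 − 3p gives p = 110.

Short run: p = 118, y = 2382. Long run: p = 110.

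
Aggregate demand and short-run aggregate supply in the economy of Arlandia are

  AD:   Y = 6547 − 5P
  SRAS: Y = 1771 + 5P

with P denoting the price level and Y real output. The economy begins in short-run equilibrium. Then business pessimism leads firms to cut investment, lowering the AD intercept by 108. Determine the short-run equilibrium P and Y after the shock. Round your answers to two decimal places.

P = 466.80, Y = 4105.00

This is a negative demand shock: AD shifts left.
New AD: Y = 6439 − 5P.
Set AD = SRAS: 6439 − 5P = 1771 + 5P, so 4668 = 10P and P = 466.80.
Substituting into AD, Y = 4105.00.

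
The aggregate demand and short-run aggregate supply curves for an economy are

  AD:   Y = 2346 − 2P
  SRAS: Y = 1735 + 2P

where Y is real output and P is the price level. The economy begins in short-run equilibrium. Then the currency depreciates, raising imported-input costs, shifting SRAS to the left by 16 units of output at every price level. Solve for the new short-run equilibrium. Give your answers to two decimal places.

This is a negative supply shock: SRAS shifts left.
New SRAS: Y = 1719 + 2P.
Set AD = SRAS: 2346 − 2P = 1719 + 2P, so 627 = 4P and P = 156.75.
Substituting into AD, Y = 2032.50.

P = 156.75, Y = 2032.50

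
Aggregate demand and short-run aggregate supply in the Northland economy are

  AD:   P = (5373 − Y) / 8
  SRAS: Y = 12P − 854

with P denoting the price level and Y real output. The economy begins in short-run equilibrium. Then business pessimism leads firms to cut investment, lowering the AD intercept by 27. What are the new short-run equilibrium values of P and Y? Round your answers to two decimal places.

P = 310.00, Y = 2866.00

This is a negative demand shock: AD shifts left.
New AD: Y = 5346 − 8P.
Set AD = SRAS: 5346 − 8P = 12P − 854, so 6200 = 20P and P = 310.00.
Substituting into AD, Y = 2866.00.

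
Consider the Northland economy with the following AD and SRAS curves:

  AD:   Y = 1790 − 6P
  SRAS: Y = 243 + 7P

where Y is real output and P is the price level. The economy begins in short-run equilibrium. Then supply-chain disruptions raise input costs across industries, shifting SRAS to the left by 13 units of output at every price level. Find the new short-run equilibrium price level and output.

P = 120, Y = 1070

This is a negative supply shock: SRAS shifts left.
New SRAS: Y = 230 + 7P.
Set AD = SRAS: 1790 − 6P = 230 + 7P, so 1560 = 13P and P = 120.
Y = 1790 − 6·120 = 1070.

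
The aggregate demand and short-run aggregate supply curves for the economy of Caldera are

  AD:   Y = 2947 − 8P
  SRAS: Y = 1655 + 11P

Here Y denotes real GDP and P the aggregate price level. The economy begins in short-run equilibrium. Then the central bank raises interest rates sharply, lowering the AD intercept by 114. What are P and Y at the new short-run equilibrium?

This is a negative demand shock: AD shifts left.
New AD: Y = 2833 − 8P.
Set AD = SRAS: 2833 − 8P = 1655 + 11P, so 1178 = 19P and P = 62.
Y = 2833 − 8·62 = 2337.

P = 62, Y = 2337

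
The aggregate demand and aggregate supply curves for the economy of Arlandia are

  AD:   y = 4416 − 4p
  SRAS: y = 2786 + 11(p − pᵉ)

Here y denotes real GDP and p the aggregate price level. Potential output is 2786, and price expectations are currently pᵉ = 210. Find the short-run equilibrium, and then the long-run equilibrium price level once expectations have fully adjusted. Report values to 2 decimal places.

Short run: with pᵉ = 210, SRAS is y = 476 + 11p. Setting AD = SRAS gives 3940 = 15p, so p = 262.67 and y = 4416 − 4p = 3365.33.
Output 3365.33 is above potential 2786, so over time expected prices rise and SRAS shifts left until y returns to 2786.
Long run: y = 2786 on the AD curve gives 2786 = 4416 − 4p, so p = 407.50.

Short run: p = 262.67, y = 3365.33. Long run: p = 407.50.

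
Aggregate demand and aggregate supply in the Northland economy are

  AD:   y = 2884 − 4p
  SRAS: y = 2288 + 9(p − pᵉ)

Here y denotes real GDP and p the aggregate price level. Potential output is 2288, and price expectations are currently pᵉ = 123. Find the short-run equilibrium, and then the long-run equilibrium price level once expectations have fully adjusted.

Short run: with pᵉ = 123, SRAS is y = 1181 + 9p. Setting AD = SRAS gives 1703 = 13p, so p = 131 and y = 2884 − 4·131 = 2360.
Output 2360 is above potential 2288, so over time expected prices rise and SRAS shifts left until y returns to 2288.
Long run: y = 2288 on the AD curve gives 2288 = 2884 − 4p, so p = 149.

Short run: p = 131, y = 2360. Long run: p = 149.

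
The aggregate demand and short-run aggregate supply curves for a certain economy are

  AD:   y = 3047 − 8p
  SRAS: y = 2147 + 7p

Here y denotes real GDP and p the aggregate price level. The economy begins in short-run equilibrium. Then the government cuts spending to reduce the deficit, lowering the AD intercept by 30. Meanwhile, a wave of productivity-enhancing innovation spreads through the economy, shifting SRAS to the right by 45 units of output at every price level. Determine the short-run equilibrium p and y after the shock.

After both shocks: AD is y = 3017 − 8p and SRAS is y = 2192 + 7p.
Setting them equal: 825 = 15p, so p = 55.
y = 3017 − 8·55 = 2577.

p = 55, y = 2577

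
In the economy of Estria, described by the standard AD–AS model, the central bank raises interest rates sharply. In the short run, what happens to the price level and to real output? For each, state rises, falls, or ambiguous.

Price level: falls; output: falls

This is a negative demand shock: AD shifts left.
Moving along the upward-sloping SRAS curve, P falls and Y falls.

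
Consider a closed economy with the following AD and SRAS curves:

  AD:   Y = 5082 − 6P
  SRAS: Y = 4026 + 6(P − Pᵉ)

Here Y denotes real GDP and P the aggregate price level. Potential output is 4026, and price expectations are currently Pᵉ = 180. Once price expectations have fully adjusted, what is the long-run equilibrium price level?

Long-run P = 176

Short run: with Pᵉ = 180, SRAS is Y = 2946 + 6P. Setting AD = SRAS gives 2136 = 12P, so P = 178 and Y = 5082 − 6·178 = 4014.
Output 4014 is below potential 4026, so over time expected prices fall and SRAS shifts right until Y returns to 4026.
Long run: Y = 4026 on the AD curve gives 4026 = 5082 − 6P, so P = 176.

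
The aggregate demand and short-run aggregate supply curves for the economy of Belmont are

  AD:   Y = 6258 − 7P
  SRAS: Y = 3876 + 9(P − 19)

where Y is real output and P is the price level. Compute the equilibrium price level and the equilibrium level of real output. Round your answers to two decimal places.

Write SRAS as Y = 3876 + 9P − 171 = 3705 + 9P.
Set AD = SRAS: 6258 − 7P = 3705 + 9P, so 2553 = 16P and P = 159.56.
Substituting into AD, Y = 6258 − 7P = 5141.06.

P = 159.56, Y = 5141.06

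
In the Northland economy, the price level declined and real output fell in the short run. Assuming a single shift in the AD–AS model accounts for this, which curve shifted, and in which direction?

AD shifted left

P fell and Y fell. An AD shift moves P and Y in the same direction; an SRAS shift moves them in opposite directions.
Here P and Y moved in the same direction, so the AD curve shifted.
Since Y fell, AD shifted left.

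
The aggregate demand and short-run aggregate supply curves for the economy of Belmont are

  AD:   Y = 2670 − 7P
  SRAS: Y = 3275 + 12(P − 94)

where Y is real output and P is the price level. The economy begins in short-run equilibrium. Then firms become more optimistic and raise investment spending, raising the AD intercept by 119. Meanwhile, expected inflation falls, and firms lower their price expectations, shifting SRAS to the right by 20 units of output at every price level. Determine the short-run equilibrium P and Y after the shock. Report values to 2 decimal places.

P = 32.74, Y = 2559.84

After both shocks: AD is Y = 2789 − 7P and SRAS is Y = 2167 + 12P.
Setting them equal: 622 = 19P, so P = 32.74.
Substituting into AD, Y = 2559.84.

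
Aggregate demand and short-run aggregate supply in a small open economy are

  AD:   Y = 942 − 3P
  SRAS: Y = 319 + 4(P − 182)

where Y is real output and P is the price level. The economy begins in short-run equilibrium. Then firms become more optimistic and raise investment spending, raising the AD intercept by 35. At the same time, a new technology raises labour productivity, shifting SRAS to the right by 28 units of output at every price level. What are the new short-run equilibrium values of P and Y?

After both shocks: AD is Y = 977 − 3P and SRAS is Y = 4P − 381.
Setting them equal: 1358 = 7P, so P = 194.
Y = 977 − 3·194 = 395.

P = 194, Y = 395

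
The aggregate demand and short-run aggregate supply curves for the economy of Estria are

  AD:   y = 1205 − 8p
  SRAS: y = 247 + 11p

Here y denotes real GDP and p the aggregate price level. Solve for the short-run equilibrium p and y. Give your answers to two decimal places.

p = 50.42, y = 801.63

Set AD = SRAS: 1205 − 8p = 247 + 11p, so 958 = 19p and p = 50.42.
Substituting into AD, y = 1205 − 8p = 801.63.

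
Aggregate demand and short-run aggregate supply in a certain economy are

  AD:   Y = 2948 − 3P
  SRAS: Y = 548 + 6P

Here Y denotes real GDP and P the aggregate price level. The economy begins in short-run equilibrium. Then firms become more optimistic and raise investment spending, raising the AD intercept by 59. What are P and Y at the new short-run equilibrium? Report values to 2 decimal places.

P = 273.22, Y = 2187.33

This is a positive demand shock: AD shifts right.
New AD: Y = 3007 − 3P.
Set AD = SRAS: 3007 − 3P = 548 + 6P, so 2459 = 9P and P = 273.22.
Substituting into AD, Y = 2187.33.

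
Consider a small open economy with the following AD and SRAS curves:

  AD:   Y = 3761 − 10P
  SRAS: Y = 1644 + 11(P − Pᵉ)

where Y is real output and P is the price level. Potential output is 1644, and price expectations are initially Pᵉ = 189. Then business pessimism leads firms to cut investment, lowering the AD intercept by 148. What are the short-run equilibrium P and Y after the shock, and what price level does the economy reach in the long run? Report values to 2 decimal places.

Short run: P = 192.76, Y = 1685.38. Long run: P = 196.90.

AD shifts left: new AD is Y = 3613 − 10P. With Pᵉ = 189, SRAS is Y = 11P − 435.
Short run: 3613 − 10P = 11P − 435 gives 4048 = 21P, so P = 192.76 and Y = 3613 − 10P = 1685.38.
Y = 1685.38 is above potential 1644; expectations adjust and SRAS shifts left until Y = 1644.
Long run: on the new AD curve, 1644 = 3613 − 10P gives P = 196.90.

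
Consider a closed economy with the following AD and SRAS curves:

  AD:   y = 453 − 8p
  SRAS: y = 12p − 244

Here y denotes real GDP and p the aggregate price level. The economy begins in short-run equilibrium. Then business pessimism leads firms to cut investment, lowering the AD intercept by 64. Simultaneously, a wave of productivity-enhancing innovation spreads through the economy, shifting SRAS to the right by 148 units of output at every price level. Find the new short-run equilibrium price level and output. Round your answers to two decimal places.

After both shocks: AD is y = 389 − 8p and SRAS is y = 12p − 96.
Setting them equal: 485 = 20p, so p = 24.25.
Substituting into AD, y = 195.00.

p = 24.25, y = 195.00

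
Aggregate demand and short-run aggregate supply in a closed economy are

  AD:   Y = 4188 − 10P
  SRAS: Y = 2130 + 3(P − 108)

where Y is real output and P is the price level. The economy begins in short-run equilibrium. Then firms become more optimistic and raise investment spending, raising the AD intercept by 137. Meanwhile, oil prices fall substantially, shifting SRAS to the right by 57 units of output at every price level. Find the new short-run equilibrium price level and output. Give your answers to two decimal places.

After both shocks: AD is Y = 4325 − 10P and SRAS is Y = 1863 + 3P.
Setting them equal: 2462 = 13P, so P = 189.38.
Substituting into AD, Y = 2431.15.

P = 189.38, Y = 2431.15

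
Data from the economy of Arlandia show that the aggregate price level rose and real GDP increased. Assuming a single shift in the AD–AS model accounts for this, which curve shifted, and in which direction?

AD shifted right

P rose and Y rose. An AD shift moves P and Y in the same direction; an SRAS shift moves them in opposite directions.
Here P and Y moved in the same direction, so the AD curve shifted.
Since Y rose, AD shifted right.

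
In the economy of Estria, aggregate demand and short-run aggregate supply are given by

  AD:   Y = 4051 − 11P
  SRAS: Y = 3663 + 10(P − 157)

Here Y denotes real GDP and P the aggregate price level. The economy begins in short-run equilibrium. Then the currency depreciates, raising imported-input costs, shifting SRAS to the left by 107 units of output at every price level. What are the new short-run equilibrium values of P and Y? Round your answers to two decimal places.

This is a negative supply shock: SRAS shifts left.
New SRAS: Y = 1986 + 10P.
Set AD = SRAS: 4051 − 11P = 1986 + 10P, so 2065 = 21P and P = 98.33.
Substituting into AD, Y = 2969.33.

P = 98.33, Y = 2969.33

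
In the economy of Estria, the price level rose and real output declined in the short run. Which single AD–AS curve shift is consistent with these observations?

P rose and Y fell. An AD shift moves P and Y in the same direction; an SRAS shift moves them in opposite directions.
Here P and Y moved in opposite directions, so the SRAS curve shifted.
Since Y fell, SRAS shifted left.

SRAS shifted left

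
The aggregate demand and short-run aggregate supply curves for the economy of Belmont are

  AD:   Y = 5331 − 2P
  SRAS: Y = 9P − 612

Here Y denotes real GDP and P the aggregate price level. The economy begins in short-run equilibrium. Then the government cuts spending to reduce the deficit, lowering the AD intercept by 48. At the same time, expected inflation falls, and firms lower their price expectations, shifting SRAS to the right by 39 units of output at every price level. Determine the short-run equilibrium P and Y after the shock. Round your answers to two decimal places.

P = 532.36, Y = 4218.27

After both shocks: AD is Y = 5283 − 2P and SRAS is Y = 9P − 573.
Setting them equal: 5856 = 11P, so P = 532.36.
Substituting into AD, Y = 4218.27.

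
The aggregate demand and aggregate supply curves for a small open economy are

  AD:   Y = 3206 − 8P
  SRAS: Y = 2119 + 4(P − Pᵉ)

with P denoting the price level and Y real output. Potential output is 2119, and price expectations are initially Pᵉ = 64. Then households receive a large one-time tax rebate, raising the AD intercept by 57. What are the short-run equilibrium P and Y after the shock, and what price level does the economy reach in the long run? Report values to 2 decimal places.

Short run: P = 116.67, Y = 2329.67. Long run: P = 143.00.

AD shifts right: new AD is Y = 3263 − 8P. With Pᵉ = 64, SRAS is Y = 1863 + 4P.
Short run: 3263 − 8P = 1863 + 4P gives 1400 = 12P, so P = 116.67 and Y = 3263 − 8P = 2329.67.
Y = 2329.67 is above potential 2119; expectations adjust and SRAS shifts left until Y = 2119.
Long run: on the new AD curve, 2119 = 3263 − 8P gives P = 143.00.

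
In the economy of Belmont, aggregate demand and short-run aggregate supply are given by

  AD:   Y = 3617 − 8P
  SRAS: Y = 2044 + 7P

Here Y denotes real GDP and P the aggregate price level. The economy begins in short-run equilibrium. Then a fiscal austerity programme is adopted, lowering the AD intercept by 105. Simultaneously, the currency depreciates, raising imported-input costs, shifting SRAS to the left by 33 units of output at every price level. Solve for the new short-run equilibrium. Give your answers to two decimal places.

After both shocks: AD is Y = 3512 − 8P and SRAS is Y = 2011 + 7P.
Setting them equal: 1501 = 15P, so P = 100.07.
Substituting into AD, Y = 2711.47.

P = 100.07, Y = 2711.47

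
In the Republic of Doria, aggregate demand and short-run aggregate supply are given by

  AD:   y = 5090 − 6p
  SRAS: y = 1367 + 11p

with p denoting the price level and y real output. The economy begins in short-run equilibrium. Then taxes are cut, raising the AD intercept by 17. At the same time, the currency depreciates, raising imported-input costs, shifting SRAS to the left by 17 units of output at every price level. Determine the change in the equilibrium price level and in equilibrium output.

After both shocks: AD is y = 5107 − 6p and SRAS is y = 1350 + 11p.
Setting them equal: 3757 = 17p, so p = 221.
y = 5107 − 6·221 = 3781.
Initially p = 219, y = 3776, so Δp = +2 and Δy = +5.

Δp = +2, Δy = +5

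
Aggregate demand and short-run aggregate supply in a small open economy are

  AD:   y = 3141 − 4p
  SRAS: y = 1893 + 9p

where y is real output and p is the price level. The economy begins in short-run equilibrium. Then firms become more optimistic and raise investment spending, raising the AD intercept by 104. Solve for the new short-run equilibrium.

p = 104, y = 2829

This is a positive demand shock: AD shifts right.
New AD: y = 3245 − 4p.
Set AD = SRAS: 3245 − 4p = 1893 + 9p, so 1352 = 13p and p = 104.
y = 3245 − 4·104 = 2829.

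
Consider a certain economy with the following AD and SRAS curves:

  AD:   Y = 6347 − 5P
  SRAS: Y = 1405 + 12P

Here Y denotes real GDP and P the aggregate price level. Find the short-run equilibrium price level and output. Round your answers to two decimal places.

P = 290.71, Y = 4893.47

Set AD = SRAS: 6347 − 5P = 1405 + 12P, so 4942 = 17P and P = 290.71.
Substituting into AD, Y = 6347 − 5P = 4893.47.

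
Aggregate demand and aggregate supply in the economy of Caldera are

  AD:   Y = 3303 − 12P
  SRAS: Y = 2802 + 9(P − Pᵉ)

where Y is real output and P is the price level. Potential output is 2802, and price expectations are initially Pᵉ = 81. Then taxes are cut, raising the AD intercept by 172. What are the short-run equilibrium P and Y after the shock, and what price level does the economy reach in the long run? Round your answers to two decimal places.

Short run: P = 66.76, Y = 2673.86. Long run: P = 56.08.

AD shifts right: new AD is Y = 3475 − 12P. With Pᵉ = 81, SRAS is Y = 2073 + 9P.
Short run: 3475 − 12P = 2073 + 9P gives 1402 = 21P, so P = 66.76 and Y = 3475 − 12P = 2673.86.
Y = 2673.86 is below potential 2802; expectations adjust and SRAS shifts right until Y = 2802.
Long run: on the new AD curve, 2802 = 3475 − 12P gives P = 56.08.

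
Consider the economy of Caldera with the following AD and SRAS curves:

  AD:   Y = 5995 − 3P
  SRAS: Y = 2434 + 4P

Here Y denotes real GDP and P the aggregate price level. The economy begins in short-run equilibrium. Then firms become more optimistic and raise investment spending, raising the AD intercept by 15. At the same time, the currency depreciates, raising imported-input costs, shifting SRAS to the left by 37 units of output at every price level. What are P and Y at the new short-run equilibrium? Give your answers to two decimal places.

After both shocks: AD is Y = 6010 − 3P and SRAS is Y = 2397 + 4P.
Setting them equal: 3613 = 7P, so P = 516.14.
Substituting into AD, Y = 4461.57.

P = 516.14, Y = 4461.57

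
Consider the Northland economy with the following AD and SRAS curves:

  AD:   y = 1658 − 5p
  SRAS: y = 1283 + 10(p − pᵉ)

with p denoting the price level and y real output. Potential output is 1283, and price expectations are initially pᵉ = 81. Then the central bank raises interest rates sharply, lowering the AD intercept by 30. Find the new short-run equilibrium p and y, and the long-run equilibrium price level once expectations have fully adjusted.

AD shifts left: new AD is y = 1628 − 5p. With pᵉ = 81, SRAS is y = 473 + 10p.
Short run: 1628 − 5p = 473 + 10p gives 1155 = 15p, so p = 77 and y = 1628 − 5·77 = 1243.
y = 1243 is below potential 1283; expectations adjust and SRAS shifts right until y = 1283.
Long run: on the new AD curve, 1283 = 1628 − 5p gives p = 69.

Short run: p = 77, y = 1243. Long run: p = 69.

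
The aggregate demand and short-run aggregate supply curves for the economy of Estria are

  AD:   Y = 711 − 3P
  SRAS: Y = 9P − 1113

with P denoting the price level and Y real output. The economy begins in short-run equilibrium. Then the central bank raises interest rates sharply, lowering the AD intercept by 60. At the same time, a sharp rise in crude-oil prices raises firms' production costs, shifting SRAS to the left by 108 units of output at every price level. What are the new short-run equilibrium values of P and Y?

P = 156, Y = 183

After both shocks: AD is Y = 651 − 3P and SRAS is Y = 9P − 1221.
Setting them equal: 1872 = 12P, so P = 156.
Y = 651 − 3·156 = 183.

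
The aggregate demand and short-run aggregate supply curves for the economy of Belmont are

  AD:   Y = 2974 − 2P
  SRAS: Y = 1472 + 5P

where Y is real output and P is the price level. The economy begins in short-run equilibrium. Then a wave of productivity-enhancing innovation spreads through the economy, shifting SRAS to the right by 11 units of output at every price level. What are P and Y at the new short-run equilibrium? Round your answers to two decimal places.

P = 213.00, Y = 2548.00

This is a positive supply shock: SRAS shifts right.
New SRAS: Y = 1483 + 5P.
Set AD = SRAS: 2974 − 2P = 1483 + 5P, so 1491 = 7P and P = 213.00.
Substituting into AD, Y = 2548.00.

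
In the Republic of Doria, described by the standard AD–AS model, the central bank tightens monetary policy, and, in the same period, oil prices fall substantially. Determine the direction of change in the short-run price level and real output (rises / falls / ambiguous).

The first event is a negative demand shock: AD shifts left, which by itself pushes P down and Y down.
The second is a favourable supply shock: SRAS shifts right, which by itself pushes P down and Y up.
Both shocks push P down, so P falls. The two shocks push Y in opposite directions, so the effect on Y is ambiguous.

Price level: falls; output: ambiguous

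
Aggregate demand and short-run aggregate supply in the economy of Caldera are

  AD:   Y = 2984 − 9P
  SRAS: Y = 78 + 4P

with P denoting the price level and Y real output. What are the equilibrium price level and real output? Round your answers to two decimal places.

Set AD = SRAS: 2984 − 9P = 78 + 4P, so 2906 = 13P and P = 223.54.
Substituting into AD, Y = 2984 − 9P = 972.15.

P = 223.54, Y = 972.15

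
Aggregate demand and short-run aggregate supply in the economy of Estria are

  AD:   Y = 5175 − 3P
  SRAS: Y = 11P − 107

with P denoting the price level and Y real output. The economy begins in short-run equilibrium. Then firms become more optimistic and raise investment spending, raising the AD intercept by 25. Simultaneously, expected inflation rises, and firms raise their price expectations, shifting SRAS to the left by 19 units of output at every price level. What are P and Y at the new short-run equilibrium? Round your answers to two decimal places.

After both shocks: AD is Y = 5200 − 3P and SRAS is Y = 11P − 126.
Setting them equal: 5326 = 14P, so P = 380.43.
Substituting into AD, Y = 4058.71.

P = 380.43, Y = 4058.71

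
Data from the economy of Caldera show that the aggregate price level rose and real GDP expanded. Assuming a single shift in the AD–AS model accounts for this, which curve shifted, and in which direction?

AD shifted right

P rose and Y rose. An AD shift moves P and Y in the same direction; an SRAS shift moves them in opposite directions.
Here P and Y moved in the same direction, so the AD curve shifted.
Since Y rose, AD shifted right.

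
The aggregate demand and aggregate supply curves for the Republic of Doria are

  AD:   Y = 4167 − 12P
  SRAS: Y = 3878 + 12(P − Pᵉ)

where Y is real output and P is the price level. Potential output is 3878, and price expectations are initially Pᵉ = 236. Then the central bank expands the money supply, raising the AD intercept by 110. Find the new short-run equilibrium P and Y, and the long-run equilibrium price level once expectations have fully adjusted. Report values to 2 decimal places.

AD shifts right: new AD is Y = 4277 − 12P. With Pᵉ = 236, SRAS is Y = 1046 + 12P.
Short run: 4277 − 12P = 1046 + 12P gives 3231 = 24P, so P = 134.63 and Y = 4277 − 12P = 2661.50.
Y = 2661.50 is below potential 3878; expectations adjust and SRAS shifts right until Y = 3878.
Long run: on the new AD curve, 3878 = 4277 − 12P gives P = 33.25.

Short run: P = 134.63, Y = 2661.50. Long run: P = 33.25.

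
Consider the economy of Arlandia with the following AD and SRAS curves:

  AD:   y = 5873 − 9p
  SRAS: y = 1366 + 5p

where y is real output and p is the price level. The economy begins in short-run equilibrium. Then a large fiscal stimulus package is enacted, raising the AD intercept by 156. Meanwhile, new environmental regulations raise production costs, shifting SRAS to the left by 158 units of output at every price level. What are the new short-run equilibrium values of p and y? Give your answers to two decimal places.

After both shocks: AD is y = 6029 − 9p and SRAS is y = 1208 + 5p.
Setting them equal: 4821 = 14p, so p = 344.36.
Substituting into AD, y = 2929.79.

p = 344.36, y = 2929.79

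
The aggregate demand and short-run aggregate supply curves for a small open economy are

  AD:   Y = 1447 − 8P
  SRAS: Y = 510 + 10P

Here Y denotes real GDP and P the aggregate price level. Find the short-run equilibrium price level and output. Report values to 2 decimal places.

P = 52.06, Y = 1030.56

Set AD = SRAS: 1447 − 8P = 510 + 10P, so 937 = 18P and P = 52.06.
Substituting into AD, Y = 1447 − 8P = 1030.56.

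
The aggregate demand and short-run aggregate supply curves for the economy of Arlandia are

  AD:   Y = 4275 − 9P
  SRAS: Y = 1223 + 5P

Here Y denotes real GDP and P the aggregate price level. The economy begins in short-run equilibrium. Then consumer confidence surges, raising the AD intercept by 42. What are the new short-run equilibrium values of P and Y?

P = 221, Y = 2328

This is a positive demand shock: AD shifts right.
New AD: Y = 4317 − 9P.
Set AD = SRAS: 4317 − 9P = 1223 + 5P, so 3094 = 14P and P = 221.
Y = 4317 − 9·221 = 2328.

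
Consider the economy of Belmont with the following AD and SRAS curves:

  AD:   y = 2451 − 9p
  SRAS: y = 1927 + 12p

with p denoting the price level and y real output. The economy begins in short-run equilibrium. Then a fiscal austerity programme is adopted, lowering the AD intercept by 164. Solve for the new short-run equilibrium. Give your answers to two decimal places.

p = 17.14, y = 2132.71

This is a negative demand shock: AD shifts left.
New AD: y = 2287 − 9p.
Set AD = SRAS: 2287 − 9p = 1927 + 12p, so 360 = 21p and p = 17.14.
Substituting into AD, y = 2132.71.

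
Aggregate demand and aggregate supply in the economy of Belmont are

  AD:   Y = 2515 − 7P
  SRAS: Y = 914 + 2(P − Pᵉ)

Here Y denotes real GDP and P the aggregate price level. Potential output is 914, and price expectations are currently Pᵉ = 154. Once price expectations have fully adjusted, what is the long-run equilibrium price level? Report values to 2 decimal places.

Short run: with Pᵉ = 154, SRAS is Y = 606 + 2P. Setting AD = SRAS gives 1909 = 9P, so P = 212.11 and Y = 2515 − 7P = 1030.22.
Output 1030.22 is above potential 914, so over time expected prices rise and SRAS shifts left until Y returns to 914.
Long run: Y = 914 on the AD curve gives 914 = 2515 − 7P, so P = 228.71.

Long-run P = 228.71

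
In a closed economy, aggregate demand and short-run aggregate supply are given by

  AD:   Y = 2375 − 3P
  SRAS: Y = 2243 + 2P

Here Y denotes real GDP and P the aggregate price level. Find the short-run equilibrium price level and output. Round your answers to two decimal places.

P = 26.40, Y = 2295.80

Set AD = SRAS: 2375 − 3P = 2243 + 2P, so 132 = 5P and P = 26.40.
Substituting into AD, Y = 2375 − 3P = 2295.80.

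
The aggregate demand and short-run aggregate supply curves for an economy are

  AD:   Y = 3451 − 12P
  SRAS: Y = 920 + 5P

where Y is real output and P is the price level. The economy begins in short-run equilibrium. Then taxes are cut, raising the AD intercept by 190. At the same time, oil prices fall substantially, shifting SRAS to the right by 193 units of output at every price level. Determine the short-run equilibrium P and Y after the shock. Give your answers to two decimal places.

After both shocks: AD is Y = 3641 − 12P and SRAS is Y = 1113 + 5P.
Setting them equal: 2528 = 17P, so P = 148.71.
Substituting into AD, Y = 1856.53.

P = 148.71, Y = 1856.53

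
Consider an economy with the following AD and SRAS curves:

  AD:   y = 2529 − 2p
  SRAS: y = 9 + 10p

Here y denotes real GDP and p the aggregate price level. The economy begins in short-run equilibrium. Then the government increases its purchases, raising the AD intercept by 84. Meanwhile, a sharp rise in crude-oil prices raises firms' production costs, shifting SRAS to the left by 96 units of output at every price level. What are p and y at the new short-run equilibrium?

p = 225, y = 2163

After both shocks: AD is y = 2613 − 2p and SRAS is y = 10p − 87.
Setting them equal: 2700 = 12p, so p = 225.
y = 2613 − 2·225 = 2163.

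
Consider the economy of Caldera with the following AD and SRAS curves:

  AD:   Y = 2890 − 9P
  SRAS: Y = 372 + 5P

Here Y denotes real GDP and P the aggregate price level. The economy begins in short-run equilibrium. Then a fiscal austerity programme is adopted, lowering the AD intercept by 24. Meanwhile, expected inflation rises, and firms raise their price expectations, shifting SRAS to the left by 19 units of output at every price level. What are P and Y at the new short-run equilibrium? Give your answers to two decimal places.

After both shocks: AD is Y = 2866 − 9P and SRAS is Y = 353 + 5P.
Setting them equal: 2513 = 14P, so P = 179.50.
Substituting into AD, Y = 1250.50.

P = 179.50, Y = 1250.50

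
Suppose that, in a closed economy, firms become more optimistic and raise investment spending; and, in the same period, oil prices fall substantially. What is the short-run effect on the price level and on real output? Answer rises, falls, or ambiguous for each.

The first event is a positive demand shock: AD shifts right, which by itself pushes P up and Y up.
The second is a favourable supply shock: SRAS shifts right, which by itself pushes P down and Y up.
The two shocks push P in opposite directions, so the effect on P is ambiguous. Both shocks push Y up, so Y rises.

Price level: ambiguous; output: rises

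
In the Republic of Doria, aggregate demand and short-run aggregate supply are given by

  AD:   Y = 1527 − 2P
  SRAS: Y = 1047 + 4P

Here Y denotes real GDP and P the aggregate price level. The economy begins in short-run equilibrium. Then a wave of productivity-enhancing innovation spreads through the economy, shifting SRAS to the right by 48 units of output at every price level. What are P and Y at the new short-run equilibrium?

This is a positive supply shock: SRAS shifts right.
New SRAS: Y = 1095 + 4P.
Set AD = SRAS: 1527 − 2P = 1095 + 4P, so 432 = 6P and P = 72.
Y = 1527 − 2·72 = 1383.

P = 72, Y = 1383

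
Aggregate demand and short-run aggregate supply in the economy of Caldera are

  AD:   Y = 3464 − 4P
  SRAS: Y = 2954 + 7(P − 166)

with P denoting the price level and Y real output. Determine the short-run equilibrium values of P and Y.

Write SRAS as Y = 2954 + 7P − 1162 = 1792 + 7P.
Set AD = SRAS: 3464 − 4P = 1792 + 7P, so 1672 = 11P and P = 152.
Then Y = 3464 − 4·152 = 2856.

P = 152, Y = 2856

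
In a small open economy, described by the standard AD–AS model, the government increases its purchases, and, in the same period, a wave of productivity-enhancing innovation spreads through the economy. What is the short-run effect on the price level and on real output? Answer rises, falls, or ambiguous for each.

Price level: ambiguous; output: rises

The first event is a positive demand shock: AD shifts right, which by itself pushes P up and Y up.
The second is a favourable supply shock: SRAS shifts right, which by itself pushes P down and Y up.
The two shocks push P in opposite directions, so the effect on P is ambiguous. Both shocks push Y up, so Y rises.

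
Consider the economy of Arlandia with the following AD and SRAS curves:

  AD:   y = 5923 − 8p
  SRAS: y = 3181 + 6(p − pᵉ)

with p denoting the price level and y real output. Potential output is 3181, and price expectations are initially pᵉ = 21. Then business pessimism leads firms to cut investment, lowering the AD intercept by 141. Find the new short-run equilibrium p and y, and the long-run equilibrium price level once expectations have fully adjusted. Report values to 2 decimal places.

Short run: p = 194.79, y = 4223.71. Long run: p = 325.13.

AD shifts left: new AD is y = 5782 − 8p. With pᵉ = 21, SRAS is y = 3055 + 6p.
Short run: 5782 − 8p = 3055 + 6p gives 2727 = 14p, so p = 194.79 and y = 5782 − 8p = 4223.71.
y = 4223.71 is above potential 3181; expectations adjust and SRAS shifts left until y = 3181.
Long run: on the new AD curve, 3181 = 5782 − 8p gives p = 325.13.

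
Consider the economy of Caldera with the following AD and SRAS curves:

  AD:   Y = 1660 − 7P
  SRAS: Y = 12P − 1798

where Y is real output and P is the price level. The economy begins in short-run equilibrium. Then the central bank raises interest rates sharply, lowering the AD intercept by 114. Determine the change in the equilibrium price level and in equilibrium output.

ΔP = -6, ΔY = -72

This is a negative demand shock: AD shifts left.
New AD: Y = 1546 − 7P.
Set AD = SRAS: 1546 − 7P = 12P − 1798, so 3344 = 19P and P = 176.
Y = 1546 − 7·176 = 314.
Initially P = 182, Y = 386, so ΔP = -6 and ΔY = -72.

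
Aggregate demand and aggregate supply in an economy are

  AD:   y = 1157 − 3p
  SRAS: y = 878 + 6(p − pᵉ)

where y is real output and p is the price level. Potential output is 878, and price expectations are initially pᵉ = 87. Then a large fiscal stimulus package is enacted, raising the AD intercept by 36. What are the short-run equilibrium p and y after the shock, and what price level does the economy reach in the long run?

AD shifts right: new AD is y = 1193 − 3p. With pᵉ = 87, SRAS is y = 356 + 6p.
Short run: 1193 − 3p = 356 + 6p gives 837 = 9p, so p = 93 and y = 1193 − 3·93 = 914.
y = 914 is above potential 878; expectations adjust and SRAS shifts left until y = 878.
Long run: on the new AD curve, 878 = 1193 − 3p gives p = 105.

Short run: p = 93, y = 914. Long run: p = 105.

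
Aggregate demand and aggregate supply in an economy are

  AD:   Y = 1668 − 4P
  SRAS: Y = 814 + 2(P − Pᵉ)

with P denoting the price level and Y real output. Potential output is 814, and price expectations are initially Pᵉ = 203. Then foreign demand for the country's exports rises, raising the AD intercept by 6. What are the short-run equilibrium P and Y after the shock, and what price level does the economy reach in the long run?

AD shifts right: new AD is Y = 1674 − 4P. With Pᵉ = 203, SRAS is Y = 408 + 2P.
Short run: 1674 − 4P = 408 + 2P gives 1266 = 6P, so P = 211 and Y = 1674 − 4·211 = 830.
Y = 830 is above potential 814; expectations adjust and SRAS shifts left until Y = 814.
Long run: on the new AD curve, 814 = 1674 − 4P gives P = 215.

Short run: P = 211, Y = 830. Long run: P = 215.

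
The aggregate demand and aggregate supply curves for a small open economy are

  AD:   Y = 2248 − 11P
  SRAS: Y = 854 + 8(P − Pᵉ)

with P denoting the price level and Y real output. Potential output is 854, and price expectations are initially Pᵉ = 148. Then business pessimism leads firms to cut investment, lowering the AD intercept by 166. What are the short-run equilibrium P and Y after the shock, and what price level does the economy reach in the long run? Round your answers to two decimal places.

AD shifts left: new AD is Y = 2082 − 11P. With Pᵉ = 148, SRAS is Y = 8P − 330.
Short run: 2082 − 11P = 8P − 330 gives 2412 = 19P, so P = 126.95 and Y = 2082 − 11P = 685.58.
Y = 685.58 is below potential 854; expectations adjust and SRAS shifts right until Y = 854.
Long run: on the new AD curve, 854 = 2082 − 11P gives P = 111.64.

Short run: P = 126.95, Y = 685.58. Long run: P = 111.64.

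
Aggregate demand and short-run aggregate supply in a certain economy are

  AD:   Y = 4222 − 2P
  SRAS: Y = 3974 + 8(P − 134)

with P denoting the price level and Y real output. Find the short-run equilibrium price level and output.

P = 132, Y = 3958

Write SRAS as Y = 3974 + 8P − 1072 = 2902 + 8P.
Set AD = SRAS: 4222 − 2P = 2902 + 8P, so 1320 = 10P and P = 132.
Then Y = 4222 − 2·132 = 3958.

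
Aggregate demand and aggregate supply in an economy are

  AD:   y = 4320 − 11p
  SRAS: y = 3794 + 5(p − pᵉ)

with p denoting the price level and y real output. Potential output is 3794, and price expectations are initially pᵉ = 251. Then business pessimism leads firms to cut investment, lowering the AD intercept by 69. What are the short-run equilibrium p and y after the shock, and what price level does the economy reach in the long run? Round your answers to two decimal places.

AD shifts left: new AD is y = 4251 − 11p. With pᵉ = 251, SRAS is y = 2539 + 5p.
Short run: 4251 − 11p = 2539 + 5p gives 1712 = 16p, so p = 107.00 and y = 4251 − 11p = 3074.00.
y = 3074.00 is below potential 3794; expectations adjust and SRAS shifts right until y = 3794.
Long run: on the new AD curve, 3794 = 4251 − 11p gives p = 41.55.

Short run: p = 107.00, y = 3074.00. Long run: p = 41.55.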